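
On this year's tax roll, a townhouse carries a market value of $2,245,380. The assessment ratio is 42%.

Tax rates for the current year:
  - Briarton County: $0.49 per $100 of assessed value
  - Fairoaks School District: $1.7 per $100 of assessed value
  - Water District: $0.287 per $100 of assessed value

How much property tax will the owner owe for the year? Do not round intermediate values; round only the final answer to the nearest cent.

$23,359.59

Assessed value = $2,245,380 × 0.42 = $943,059.6
Briarton County: $943,059.6 × 0.0049 = $4,620.99204
Fairoaks School District: $943,059.6 × 0.017 = $16,032.0132
Water District: $943,059.6 × 0.00287 = $2,706.581052
Total = $4,620.99204 + $16,032.0132 + $2,706.581052 = $23,359.586292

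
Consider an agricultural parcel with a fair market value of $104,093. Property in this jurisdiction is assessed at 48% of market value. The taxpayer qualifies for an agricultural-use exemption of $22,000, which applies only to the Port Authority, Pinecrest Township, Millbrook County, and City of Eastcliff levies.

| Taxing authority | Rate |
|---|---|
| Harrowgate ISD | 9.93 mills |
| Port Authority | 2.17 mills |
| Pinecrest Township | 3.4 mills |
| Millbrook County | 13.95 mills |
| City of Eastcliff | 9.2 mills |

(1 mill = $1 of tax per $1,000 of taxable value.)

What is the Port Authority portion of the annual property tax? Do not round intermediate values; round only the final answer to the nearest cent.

$60.68

Assessed value = $104,093 × 0.48 = $49,964.64
Port Authority taxable value = $49,964.64 − $22,000 = $27,964.64
Port Authority levy = $27,964.64 × 0.00217 = $60.6832688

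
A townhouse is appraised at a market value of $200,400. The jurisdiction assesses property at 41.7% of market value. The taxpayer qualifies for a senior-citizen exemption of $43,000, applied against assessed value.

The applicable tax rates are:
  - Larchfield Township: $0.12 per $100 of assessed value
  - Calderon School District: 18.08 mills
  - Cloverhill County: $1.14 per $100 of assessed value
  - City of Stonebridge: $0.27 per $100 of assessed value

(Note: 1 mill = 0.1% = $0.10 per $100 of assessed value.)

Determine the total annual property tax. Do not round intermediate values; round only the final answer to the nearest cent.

$1,354.12

Assessed value = $200,400 × 0.417 = $83,566.8
Taxable value = $83,566.8 − $43,000 = $40,566.8
Larchfield Township: $40,566.8 × 0.0012 = $48.68016
Calderon School District: $40,566.8 × 0.01808 = $733.447744
Cloverhill County: $40,566.8 × 0.0114 = $462.46152
City of Stonebridge: $40,566.8 × 0.0027 = $109.53036
Total = $1,354.119784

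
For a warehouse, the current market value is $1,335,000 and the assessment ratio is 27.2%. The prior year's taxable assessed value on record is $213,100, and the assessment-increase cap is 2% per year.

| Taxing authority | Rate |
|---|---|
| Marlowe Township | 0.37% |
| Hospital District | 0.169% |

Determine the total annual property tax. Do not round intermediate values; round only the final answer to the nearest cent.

Uncapped assessed value = $1,335,000 × 0.272 = $363,120
Cap limit = $213,100 × 1.02 = $217,362
Taxable assessed value = min($363,120, $217,362) = $217,362 (cap binds)
Marlowe Township: $217,362 × 0.0037 = $804.2394
Hospital District: $217,362 × 0.00169 = $367.34178
Total = $1,171.58118

$1,171.58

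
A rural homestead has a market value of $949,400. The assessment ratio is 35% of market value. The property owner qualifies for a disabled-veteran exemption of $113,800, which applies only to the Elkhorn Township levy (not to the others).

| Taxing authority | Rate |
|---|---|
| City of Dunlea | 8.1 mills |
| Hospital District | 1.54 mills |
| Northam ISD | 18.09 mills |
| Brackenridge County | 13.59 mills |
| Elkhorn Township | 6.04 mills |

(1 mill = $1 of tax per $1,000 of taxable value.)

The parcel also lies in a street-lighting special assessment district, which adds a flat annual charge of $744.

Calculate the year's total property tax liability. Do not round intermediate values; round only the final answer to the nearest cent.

Assessed value = $949,400 × 0.35 = $332,290
City of Dunlea: $332,290 × 0.0081 = $2,691.549
Hospital District: $332,290 × 0.00154 = $511.7266
Northam ISD: $332,290 × 0.01809 = $6,011.1261
Brackenridge County: $332,290 × 0.01359 = $4,515.8211
Elkhorn Township: ($332,290 − $113,800) × 0.00604 = $218,490 × 0.00604 = $1,319.6796
Levies subtotal = $15,049.9024
Total = $15,049.9024 + $744 = $15,793.9024

$15,793.90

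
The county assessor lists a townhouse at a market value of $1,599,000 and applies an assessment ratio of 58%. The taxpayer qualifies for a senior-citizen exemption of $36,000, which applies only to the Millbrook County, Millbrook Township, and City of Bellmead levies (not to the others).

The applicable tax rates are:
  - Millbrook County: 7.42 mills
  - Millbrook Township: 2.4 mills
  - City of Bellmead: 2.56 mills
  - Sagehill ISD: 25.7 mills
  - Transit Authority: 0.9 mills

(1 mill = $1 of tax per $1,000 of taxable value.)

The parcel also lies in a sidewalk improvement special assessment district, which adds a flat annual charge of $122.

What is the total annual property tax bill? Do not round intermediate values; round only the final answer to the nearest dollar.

Assessed value = $1,599,000 × 0.58 = $927,420
Millbrook County: ($927,420 − $36,000) × 0.00742 = $891,420 × 0.00742 = $6,614.3364
Millbrook Township: ($927,420 − $36,000) × 0.0024 = $891,420 × 0.0024 = $2,139.408
City of Bellmead: ($927,420 − $36,000) × 0.00256 = $891,420 × 0.00256 = $2,282.0352
Sagehill ISD: $927,420 × 0.0257 = $23,834.694
Transit Authority: $927,420 × 0.0009 = $834.678
Levies subtotal = $35,705.1516
Total = $35,705.1516 + $122 = $35,827.1516

$35,827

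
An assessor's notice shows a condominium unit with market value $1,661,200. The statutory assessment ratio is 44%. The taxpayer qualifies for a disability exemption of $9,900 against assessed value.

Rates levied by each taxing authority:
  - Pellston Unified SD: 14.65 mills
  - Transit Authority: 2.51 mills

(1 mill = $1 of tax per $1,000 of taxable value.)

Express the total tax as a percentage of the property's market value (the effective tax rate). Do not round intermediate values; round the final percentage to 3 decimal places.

Assessed value = $1,661,200 × 0.44 = $730,928
Taxable value = $730,928 − $9,900 = $721,028
Pellston Unified SD: $721,028 × 0.01465 = $10,563.0602
Transit Authority: $721,028 × 0.00251 = $1,809.78028
Total tax = $12,372.84048
Effective rate = $12,372.84048 ÷ $1,661,200 = 0.745% of market value

0.745%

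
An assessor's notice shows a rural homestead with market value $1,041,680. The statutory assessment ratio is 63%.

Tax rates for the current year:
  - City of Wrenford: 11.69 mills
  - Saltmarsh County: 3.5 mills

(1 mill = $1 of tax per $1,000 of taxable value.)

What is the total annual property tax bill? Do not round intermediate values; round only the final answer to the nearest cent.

Assessed value = $1,041,680 × 0.63 = $656,258.4
City of Wrenford: $656,258.4 × 0.01169 = $7,671.660696
Saltmarsh County: $656,258.4 × 0.0035 = $2,296.9044
Total = $7,671.660696 + $2,296.9044 = $9,968.565096

$9,968.57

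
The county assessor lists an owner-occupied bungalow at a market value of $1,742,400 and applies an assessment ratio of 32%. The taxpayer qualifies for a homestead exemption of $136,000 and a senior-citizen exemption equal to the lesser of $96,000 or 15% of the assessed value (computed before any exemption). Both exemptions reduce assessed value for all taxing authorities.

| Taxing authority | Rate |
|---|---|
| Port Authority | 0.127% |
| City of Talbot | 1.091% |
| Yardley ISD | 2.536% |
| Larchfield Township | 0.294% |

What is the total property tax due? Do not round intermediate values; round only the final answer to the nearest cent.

Assessed value = $1,742,400 × 0.32 = $557,568
Senior-citizen exemption = min($96,000, 15% × $557,568) = min($96,000, $83,635.2) = $83,635.2 (percentage binds)
Taxable value = $557,568 − $136,000 − $83,635.2 = $337,932.8
Port Authority: $337,932.8 × 0.00127 = $429.174656
City of Talbot: $337,932.8 × 0.01091 = $3,686.846848
Yardley ISD: $337,932.8 × 0.02536 = $8,569.975808
Larchfield Township: $337,932.8 × 0.00294 = $993.522432
Total = $13,679.519744

$13,679.52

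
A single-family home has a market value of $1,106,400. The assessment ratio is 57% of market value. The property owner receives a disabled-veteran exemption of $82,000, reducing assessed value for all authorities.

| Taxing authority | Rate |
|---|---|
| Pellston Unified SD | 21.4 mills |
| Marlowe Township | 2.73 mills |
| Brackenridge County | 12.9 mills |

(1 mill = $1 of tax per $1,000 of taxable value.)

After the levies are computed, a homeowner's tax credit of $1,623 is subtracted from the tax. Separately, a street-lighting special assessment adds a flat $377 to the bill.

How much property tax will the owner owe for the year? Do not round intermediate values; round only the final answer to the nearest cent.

Assessed value = $1,106,400 × 0.57 = $630,648
Taxable value = $630,648 − $82,000 = $548,648
Pellston Unified SD: $548,648 × 0.0214 = $11,741.0672
Marlowe Township: $548,648 × 0.00273 = $1,497.80904
Brackenridge County: $548,648 × 0.0129 = $7,077.5592
Levies subtotal = $20,316.43544
After credit = $20,316.43544 − $1,623 = $18,693.43544
Total = $18,693.43544 + $377 = $19,070.43544

$19,070.44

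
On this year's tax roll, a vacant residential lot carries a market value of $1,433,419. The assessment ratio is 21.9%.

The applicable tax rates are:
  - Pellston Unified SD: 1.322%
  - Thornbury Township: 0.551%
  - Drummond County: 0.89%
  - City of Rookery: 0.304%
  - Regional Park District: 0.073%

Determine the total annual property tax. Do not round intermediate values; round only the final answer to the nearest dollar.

$9,857

Assessed value = $1,433,419 × 0.219 = $313,918.761
Pellston Unified SD: $313,918.761 × 0.01322 = $4,150.00602042
Thornbury Township: $313,918.761 × 0.00551 = $1,729.69237311
Drummond County: $313,918.761 × 0.0089 = $2,793.8769729
City of Rookery: $313,918.761 × 0.00304 = $954.31303344
Regional Park District: $313,918.761 × 0.00073 = $229.16069553
Total = $4,150.00602042 + $1,729.69237311 + $2,793.8769729 + $954.31303344 + $229.16069553 = $9,857.0490954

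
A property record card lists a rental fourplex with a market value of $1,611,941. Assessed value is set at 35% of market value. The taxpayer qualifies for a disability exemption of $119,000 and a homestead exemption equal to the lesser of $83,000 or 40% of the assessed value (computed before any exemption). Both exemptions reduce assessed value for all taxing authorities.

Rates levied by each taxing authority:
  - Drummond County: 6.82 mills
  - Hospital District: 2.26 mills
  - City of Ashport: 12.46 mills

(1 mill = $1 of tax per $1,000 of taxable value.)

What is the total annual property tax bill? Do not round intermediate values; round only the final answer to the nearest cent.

Assessed value = $1,611,941 × 0.35 = $564,179.35
Homestead exemption = min($83,000, 40% × $564,179.35) = min($83,000, $225,671.74) = $83,000 (dollar cap binds)
Taxable value = $564,179.35 − $119,000 − $83,000 = $362,179.35
Drummond County: $362,179.35 × 0.00682 = $2,470.063167
Hospital District: $362,179.35 × 0.00226 = $818.525331
City of Ashport: $362,179.35 × 0.01246 = $4,512.754701
Total = $7,801.343199

$7,801.34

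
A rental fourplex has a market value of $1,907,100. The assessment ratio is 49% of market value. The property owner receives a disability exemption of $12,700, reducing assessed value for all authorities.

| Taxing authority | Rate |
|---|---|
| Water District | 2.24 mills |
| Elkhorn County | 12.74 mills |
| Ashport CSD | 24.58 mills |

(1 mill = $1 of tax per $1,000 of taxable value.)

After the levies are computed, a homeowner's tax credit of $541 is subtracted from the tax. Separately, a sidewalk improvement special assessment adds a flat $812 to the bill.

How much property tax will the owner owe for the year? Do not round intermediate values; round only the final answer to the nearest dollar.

$36,737

Assessed value = $1,907,100 × 0.49 = $934,479
Taxable value = $934,479 − $12,700 = $921,779
Water District: $921,779 × 0.00224 = $2,064.78496
Elkhorn County: $921,779 × 0.01274 = $11,743.46446
Ashport CSD: $921,779 × 0.02458 = $22,657.32782
Levies subtotal = $36,465.57724
After credit = $36,465.57724 − $541 = $35,924.57724
Total = $35,924.57724 + $812 = $36,736.57724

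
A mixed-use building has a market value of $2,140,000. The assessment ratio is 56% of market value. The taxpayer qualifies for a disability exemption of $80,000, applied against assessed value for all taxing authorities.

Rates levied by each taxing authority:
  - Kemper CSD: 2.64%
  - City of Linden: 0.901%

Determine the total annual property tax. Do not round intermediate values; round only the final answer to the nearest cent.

Assessed value = $2,140,000 × 0.56 = $1,198,400
Taxable value = $1,198,400 − $80,000 = $1,118,400
Kemper CSD: $1,118,400 × 0.0264 = $29,525.76
City of Linden: $1,118,400 × 0.00901 = $10,076.784
Total = $29,525.76 + $10,076.784 = $39,602.544

$39,602.54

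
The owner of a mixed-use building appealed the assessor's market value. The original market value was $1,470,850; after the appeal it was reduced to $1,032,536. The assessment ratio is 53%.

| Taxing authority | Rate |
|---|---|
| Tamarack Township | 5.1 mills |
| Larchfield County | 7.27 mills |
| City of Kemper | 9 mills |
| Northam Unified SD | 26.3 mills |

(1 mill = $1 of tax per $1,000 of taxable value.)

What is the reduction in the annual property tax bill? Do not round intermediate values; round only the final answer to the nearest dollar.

Old assessed value = $1,470,850 × 0.53 = $779,550.5
New assessed value = $1,032,536 × 0.53 = $547,244.08
Combined rate = 0.0051 + 0.00727 + 0.009 + 0.0263 = 0.04767
Old tax = $779,550.5 × 0.04767 = $37,161.172335
New tax = $547,244.08 × 0.04767 = $26,087.1252936
Reduction = $37,161.172335 − $26,087.1252936 = $11,074.0470414

$11,074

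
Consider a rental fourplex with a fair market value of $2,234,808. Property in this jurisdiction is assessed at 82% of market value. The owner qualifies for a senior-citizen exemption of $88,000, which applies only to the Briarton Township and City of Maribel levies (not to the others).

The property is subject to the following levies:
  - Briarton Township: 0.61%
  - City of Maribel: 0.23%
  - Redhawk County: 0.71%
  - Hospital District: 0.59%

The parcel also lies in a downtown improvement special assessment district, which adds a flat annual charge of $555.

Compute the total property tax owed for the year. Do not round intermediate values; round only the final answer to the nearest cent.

Assessed value = $2,234,808 × 0.82 = $1,832,542.56
Briarton Township: ($1,832,542.56 − $88,000) × 0.0061 = $1,744,542.56 × 0.0061 = $10,641.709616
City of Maribel: ($1,832,542.56 − $88,000) × 0.0023 = $1,744,542.56 × 0.0023 = $4,012.447888
Redhawk County: $1,832,542.56 × 0.0071 = $13,011.052176
Hospital District: $1,832,542.56 × 0.0059 = $10,812.001104
Levies subtotal = $38,477.210784
Total = $38,477.210784 + $555 = $39,032.210784

$39,032.21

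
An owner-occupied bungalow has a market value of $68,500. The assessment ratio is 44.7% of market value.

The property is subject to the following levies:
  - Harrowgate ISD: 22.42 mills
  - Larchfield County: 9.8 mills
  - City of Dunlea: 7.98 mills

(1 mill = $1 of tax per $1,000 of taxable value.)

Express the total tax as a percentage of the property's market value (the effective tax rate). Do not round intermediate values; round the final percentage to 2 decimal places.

Assessed value = $68,500 × 0.447 = $30,619.5
Harrowgate ISD: $30,619.5 × 0.02242 = $686.48919
Larchfield County: $30,619.5 × 0.0098 = $300.0711
City of Dunlea: $30,619.5 × 0.00798 = $244.34361
Total tax = $1,230.9039
Effective rate = $1,230.9039 ÷ $68,500 = 1.80% of market value

1.80%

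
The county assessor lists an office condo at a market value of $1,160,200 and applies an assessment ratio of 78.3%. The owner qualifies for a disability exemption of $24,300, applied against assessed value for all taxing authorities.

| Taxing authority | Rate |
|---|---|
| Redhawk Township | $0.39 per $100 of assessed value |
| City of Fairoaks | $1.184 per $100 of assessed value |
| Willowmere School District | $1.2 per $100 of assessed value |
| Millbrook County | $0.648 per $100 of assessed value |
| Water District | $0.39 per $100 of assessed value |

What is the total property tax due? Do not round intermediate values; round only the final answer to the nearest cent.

Assessed value = $1,160,200 × 0.783 = $908,436.6
Taxable value = $908,436.6 − $24,300 = $884,136.6
Redhawk Township: $884,136.6 × 0.0039 = $3,448.13274
City of Fairoaks: $884,136.6 × 0.01184 = $10,468.177344
Willowmere School District: $884,136.6 × 0.012 = $10,609.6392
Millbrook County: $884,136.6 × 0.00648 = $5,729.205168
Water District: $884,136.6 × 0.0039 = $3,448.13274
Total = $3,448.13274 + $10,468.177344 + $10,609.6392 + $5,729.205168 + $3,448.13274 = $33,703.287192

$33,703.29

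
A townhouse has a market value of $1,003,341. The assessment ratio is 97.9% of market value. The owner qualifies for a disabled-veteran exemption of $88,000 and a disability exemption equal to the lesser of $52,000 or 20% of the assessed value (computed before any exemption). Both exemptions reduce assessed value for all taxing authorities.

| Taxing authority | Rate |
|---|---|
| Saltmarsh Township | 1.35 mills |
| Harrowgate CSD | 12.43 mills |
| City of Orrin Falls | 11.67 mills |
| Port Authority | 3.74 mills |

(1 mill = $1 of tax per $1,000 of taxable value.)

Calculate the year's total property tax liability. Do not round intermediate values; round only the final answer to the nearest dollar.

$24,586

Assessed value = $1,003,341 × 0.979 = $982,270.839
Disability exemption = min($52,000, 20% × $982,270.839) = min($52,000, $196,454.1678) = $52,000 (dollar cap binds)
Taxable value = $982,270.839 − $88,000 − $52,000 = $842,270.839
Saltmarsh Township: $842,270.839 × 0.00135 = $1,137.06563265
Harrowgate CSD: $842,270.839 × 0.01243 = $10,469.42652877
City of Orrin Falls: $842,270.839 × 0.01167 = $9,829.30069113
Port Authority: $842,270.839 × 0.00374 = $3,150.09293786
Total = $24,585.88579041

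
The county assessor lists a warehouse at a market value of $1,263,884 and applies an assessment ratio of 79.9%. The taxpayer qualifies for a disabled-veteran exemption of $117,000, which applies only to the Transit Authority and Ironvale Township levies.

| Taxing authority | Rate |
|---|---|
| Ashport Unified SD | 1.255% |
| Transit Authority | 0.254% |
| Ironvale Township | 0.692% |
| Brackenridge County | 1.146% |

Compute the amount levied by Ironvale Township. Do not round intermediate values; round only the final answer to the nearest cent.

Assessed value = $1,263,884 × 0.799 = $1,009,843.316
Ironvale Township taxable value = $1,009,843.316 − $117,000 = $892,843.316
Ironvale Township levy = $892,843.316 × 0.00692 = $6,178.47574672

$6,178.48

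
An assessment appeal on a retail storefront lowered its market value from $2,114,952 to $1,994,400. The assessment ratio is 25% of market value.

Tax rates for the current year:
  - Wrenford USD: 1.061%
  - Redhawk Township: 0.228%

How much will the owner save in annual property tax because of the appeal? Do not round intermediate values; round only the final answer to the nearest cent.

$388.48

Old assessed value = $2,114,952 × 0.25 = $528,738
New assessed value = $1,994,400 × 0.25 = $498,600
Combined rate = 0.01061 + 0.00228 = 0.01289
Old tax = $528,738 × 0.01289 = $6,815.43282
New tax = $498,600 × 0.01289 = $6,426.954
Reduction = $6,815.43282 − $6,426.954 = $388.47882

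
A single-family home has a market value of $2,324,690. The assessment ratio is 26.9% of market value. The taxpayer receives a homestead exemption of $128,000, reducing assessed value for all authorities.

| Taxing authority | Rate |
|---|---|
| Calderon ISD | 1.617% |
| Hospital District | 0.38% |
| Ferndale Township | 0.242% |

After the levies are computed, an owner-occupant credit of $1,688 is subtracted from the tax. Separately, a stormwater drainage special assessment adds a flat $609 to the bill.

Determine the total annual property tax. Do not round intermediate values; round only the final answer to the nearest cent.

$10,056.48

Assessed value = $2,324,690 × 0.269 = $625,341.61
Taxable value = $625,341.61 − $128,000 = $497,341.61
Calderon ISD: $497,341.61 × 0.01617 = $8,042.0138337
Hospital District: $497,341.61 × 0.0038 = $1,889.898118
Ferndale Township: $497,341.61 × 0.00242 = $1,203.5666962
Levies subtotal = $11,135.4786479
After credit = $11,135.4786479 − $1,688 = $9,447.4786479
Total = $9,447.4786479 + $609 = $10,056.4786479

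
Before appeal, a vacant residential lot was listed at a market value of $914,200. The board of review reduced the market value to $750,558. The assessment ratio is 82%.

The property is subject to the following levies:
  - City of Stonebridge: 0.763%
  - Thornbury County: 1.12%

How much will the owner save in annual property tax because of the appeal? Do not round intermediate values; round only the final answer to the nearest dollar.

Old assessed value = $914,200 × 0.82 = $749,644
New assessed value = $750,558 × 0.82 = $615,457.56
Combined rate = 0.00763 + 0.0112 = 0.01883
Old tax = $749,644 × 0.01883 = $14,115.79652
New tax = $615,457.56 × 0.01883 = $11,589.0658548
Reduction = $14,115.79652 − $11,589.0658548 = $2,526.7306652

$2,527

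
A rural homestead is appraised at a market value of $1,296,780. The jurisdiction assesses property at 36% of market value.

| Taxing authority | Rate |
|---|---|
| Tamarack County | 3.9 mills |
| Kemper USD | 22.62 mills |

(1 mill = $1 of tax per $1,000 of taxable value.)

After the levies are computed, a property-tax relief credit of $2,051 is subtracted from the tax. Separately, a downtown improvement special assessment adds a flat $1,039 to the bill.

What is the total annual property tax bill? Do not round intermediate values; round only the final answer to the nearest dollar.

$11,369

Assessed value = $1,296,780 × 0.36 = $466,840.8
Tamarack County: $466,840.8 × 0.0039 = $1,820.67912
Kemper USD: $466,840.8 × 0.02262 = $10,559.938896
Levies subtotal = $12,380.618016
After credit = $12,380.618016 − $2,051 = $10,329.618016
Total = $10,329.618016 + $1,039 = $11,368.618016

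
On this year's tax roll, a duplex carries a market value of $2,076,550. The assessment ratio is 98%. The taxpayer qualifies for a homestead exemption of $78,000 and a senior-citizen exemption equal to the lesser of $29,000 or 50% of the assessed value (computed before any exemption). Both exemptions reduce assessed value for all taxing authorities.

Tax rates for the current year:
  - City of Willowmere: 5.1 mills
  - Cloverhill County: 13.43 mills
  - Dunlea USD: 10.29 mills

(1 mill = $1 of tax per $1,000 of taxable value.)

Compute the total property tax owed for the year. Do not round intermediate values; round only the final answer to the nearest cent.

Assessed value = $2,076,550 × 0.98 = $2,035,019
Senior-citizen exemption = min($29,000, 50% × $2,035,019) = min($29,000, $1,017,509.5) = $29,000 (dollar cap binds)
Taxable value = $2,035,019 − $78,000 − $29,000 = $1,928,019
City of Willowmere: $1,928,019 × 0.0051 = $9,832.8969
Cloverhill County: $1,928,019 × 0.01343 = $25,893.29517
Dunlea USD: $1,928,019 × 0.01029 = $19,839.31551
Total = $55,565.50758

$55,565.51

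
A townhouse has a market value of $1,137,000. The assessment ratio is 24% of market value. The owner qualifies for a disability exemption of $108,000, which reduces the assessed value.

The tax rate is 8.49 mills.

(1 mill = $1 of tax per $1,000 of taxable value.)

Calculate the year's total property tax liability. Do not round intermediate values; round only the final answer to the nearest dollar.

Assessed value = $1,137,000 × 0.24 = $272,880
Taxable value = $272,880 − $108,000 = $164,880
Tax = $164,880 × 0.00849 = $1,399.8312

$1,400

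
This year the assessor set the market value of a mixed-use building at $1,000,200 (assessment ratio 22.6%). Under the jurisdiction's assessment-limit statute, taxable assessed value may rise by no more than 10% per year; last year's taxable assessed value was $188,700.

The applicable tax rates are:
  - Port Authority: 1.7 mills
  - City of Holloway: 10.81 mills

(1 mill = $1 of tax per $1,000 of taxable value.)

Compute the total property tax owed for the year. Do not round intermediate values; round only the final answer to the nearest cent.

Uncapped assessed value = $1,000,200 × 0.226 = $226,045.2
Cap limit = $188,700 × 1.1 = $207,570
Taxable assessed value = min($226,045.2, $207,570) = $207,570 (cap binds)
Port Authority: $207,570 × 0.0017 = $352.869
City of Holloway: $207,570 × 0.01081 = $2,243.8317
Total = $2,596.7007

$2,596.70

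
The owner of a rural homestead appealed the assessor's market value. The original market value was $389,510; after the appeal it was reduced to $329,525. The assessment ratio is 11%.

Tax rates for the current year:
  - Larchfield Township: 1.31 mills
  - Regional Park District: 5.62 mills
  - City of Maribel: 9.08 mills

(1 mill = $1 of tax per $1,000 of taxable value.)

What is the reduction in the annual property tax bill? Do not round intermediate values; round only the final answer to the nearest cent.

Old assessed value = $389,510 × 0.11 = $42,846.1
New assessed value = $329,525 × 0.11 = $36,247.75
Combined rate = 0.00131 + 0.00562 + 0.00908 = 0.01601
Old tax = $42,846.1 × 0.01601 = $685.966061
New tax = $36,247.75 × 0.01601 = $580.3264775
Reduction = $685.966061 − $580.3264775 = $105.6395835

$105.64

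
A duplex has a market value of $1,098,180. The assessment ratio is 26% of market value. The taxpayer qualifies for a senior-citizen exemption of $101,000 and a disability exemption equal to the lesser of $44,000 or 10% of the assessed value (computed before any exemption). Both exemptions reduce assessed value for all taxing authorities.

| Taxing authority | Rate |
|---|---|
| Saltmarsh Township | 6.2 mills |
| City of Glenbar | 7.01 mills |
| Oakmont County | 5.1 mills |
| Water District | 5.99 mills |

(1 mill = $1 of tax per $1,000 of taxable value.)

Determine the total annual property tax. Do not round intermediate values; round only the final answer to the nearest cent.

$3,790.17

Assessed value = $1,098,180 × 0.26 = $285,526.8
Disability exemption = min($44,000, 10% × $285,526.8) = min($44,000, $28,552.68) = $28,552.68 (percentage binds)
Taxable value = $285,526.8 − $101,000 − $28,552.68 = $155,974.12
Saltmarsh Township: $155,974.12 × 0.0062 = $967.039544
City of Glenbar: $155,974.12 × 0.00701 = $1,093.3785812
Oakmont County: $155,974.12 × 0.0051 = $795.468012
Water District: $155,974.12 × 0.00599 = $934.2849788
Total = $3,790.171116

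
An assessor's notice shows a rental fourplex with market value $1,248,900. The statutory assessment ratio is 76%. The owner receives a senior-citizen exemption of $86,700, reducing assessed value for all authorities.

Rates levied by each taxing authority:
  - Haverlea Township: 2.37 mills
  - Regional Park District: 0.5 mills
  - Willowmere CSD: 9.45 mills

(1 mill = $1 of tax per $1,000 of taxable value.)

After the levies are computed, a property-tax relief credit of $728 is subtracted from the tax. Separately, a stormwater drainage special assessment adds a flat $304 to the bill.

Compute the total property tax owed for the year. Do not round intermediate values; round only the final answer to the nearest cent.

Assessed value = $1,248,900 × 0.76 = $949,164
Taxable value = $949,164 − $86,700 = $862,464
Haverlea Township: $862,464 × 0.00237 = $2,044.03968
Regional Park District: $862,464 × 0.0005 = $431.232
Willowmere CSD: $862,464 × 0.00945 = $8,150.2848
Levies subtotal = $10,625.55648
After credit = $10,625.55648 − $728 = $9,897.55648
Total = $9,897.55648 + $304 = $10,201.55648

$10,201.56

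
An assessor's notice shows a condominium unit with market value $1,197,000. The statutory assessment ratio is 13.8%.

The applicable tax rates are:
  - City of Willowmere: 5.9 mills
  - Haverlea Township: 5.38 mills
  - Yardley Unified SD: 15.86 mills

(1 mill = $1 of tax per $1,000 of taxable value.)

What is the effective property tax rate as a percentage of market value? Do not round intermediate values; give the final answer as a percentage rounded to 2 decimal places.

0.37%

Assessed value = $1,197,000 × 0.138 = $165,186
City of Willowmere: $165,186 × 0.0059 = $974.5974
Haverlea Township: $165,186 × 0.00538 = $888.70068
Yardley Unified SD: $165,186 × 0.01586 = $2,619.84996
Total tax = $4,483.14804
Effective rate = $4,483.14804 ÷ $1,197,000 = 0.37% of market value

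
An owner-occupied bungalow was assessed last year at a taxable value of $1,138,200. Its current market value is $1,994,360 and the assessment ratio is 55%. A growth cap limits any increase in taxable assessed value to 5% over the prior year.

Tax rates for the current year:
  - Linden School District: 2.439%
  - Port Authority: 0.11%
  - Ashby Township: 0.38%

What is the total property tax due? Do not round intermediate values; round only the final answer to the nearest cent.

Uncapped assessed value = $1,994,360 × 0.55 = $1,096,898
Cap limit = $1,138,200 × 1.05 = $1,195,110
Taxable assessed value = min($1,096,898, $1,195,110) = $1,096,898 (cap does not bind)
Linden School District: $1,096,898 × 0.02439 = $26,753.34222
Port Authority: $1,096,898 × 0.0011 = $1,206.5878
Ashby Township: $1,096,898 × 0.0038 = $4,168.2124
Total = $32,128.14242

$32,128.14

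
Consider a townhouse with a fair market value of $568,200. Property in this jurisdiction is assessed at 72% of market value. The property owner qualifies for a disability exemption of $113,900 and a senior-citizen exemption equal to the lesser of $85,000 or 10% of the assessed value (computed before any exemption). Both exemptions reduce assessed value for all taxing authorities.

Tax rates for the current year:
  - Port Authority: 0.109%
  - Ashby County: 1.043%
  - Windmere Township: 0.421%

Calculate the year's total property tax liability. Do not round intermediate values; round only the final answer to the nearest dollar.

Assessed value = $568,200 × 0.72 = $409,104
Senior-citizen exemption = min($85,000, 10% × $409,104) = min($85,000, $40,910.4) = $40,910.4 (percentage binds)
Taxable value = $409,104 − $113,900 − $40,910.4 = $254,293.6
Port Authority: $254,293.6 × 0.00109 = $277.180024
Ashby County: $254,293.6 × 0.01043 = $2,652.282248
Windmere Township: $254,293.6 × 0.00421 = $1,070.576056
Total = $4,000.038328

$4,000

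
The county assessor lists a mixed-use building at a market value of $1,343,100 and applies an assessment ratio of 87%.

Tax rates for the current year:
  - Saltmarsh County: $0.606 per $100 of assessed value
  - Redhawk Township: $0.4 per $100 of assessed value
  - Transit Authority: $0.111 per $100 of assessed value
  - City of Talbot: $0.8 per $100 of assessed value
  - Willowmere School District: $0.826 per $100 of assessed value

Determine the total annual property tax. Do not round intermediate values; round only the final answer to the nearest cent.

$32,051.87

Assessed value = $1,343,100 × 0.87 = $1,168,497
Saltmarsh County: $1,168,497 × 0.00606 = $7,081.09182
Redhawk Township: $1,168,497 × 0.004 = $4,673.988
Transit Authority: $1,168,497 × 0.00111 = $1,297.03167
City of Talbot: $1,168,497 × 0.008 = $9,347.976
Willowmere School District: $1,168,497 × 0.00826 = $9,651.78522
Total = $7,081.09182 + $4,673.988 + $1,297.03167 + $9,347.976 + $9,651.78522 = $32,051.87271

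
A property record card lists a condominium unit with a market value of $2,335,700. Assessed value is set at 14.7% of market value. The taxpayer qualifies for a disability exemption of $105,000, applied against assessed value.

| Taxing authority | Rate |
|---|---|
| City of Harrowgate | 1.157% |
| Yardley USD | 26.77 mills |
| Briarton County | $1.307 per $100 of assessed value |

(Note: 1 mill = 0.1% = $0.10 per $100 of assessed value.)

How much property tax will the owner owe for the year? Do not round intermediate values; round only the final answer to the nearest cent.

Assessed value = $2,335,700 × 0.147 = $343,347.9
Taxable value = $343,347.9 − $105,000 = $238,347.9
City of Harrowgate: $238,347.9 × 0.01157 = $2,757.685203
Yardley USD: $238,347.9 × 0.02677 = $6,380.573283
Briarton County: $238,347.9 × 0.01307 = $3,115.207053
Total = $12,253.465539

$12,253.47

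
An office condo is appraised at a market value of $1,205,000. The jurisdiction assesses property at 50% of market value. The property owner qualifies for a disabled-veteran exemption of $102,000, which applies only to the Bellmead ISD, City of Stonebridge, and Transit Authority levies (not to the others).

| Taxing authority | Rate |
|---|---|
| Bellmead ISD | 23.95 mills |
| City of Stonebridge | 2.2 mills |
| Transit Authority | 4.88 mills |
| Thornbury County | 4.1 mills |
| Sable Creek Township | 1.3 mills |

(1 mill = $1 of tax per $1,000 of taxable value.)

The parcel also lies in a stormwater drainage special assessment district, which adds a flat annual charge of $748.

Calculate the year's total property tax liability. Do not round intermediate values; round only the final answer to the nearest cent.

Assessed value = $1,205,000 × 0.5 = $602,500
Bellmead ISD: ($602,500 − $102,000) × 0.02395 = $500,500 × 0.02395 = $11,986.975
City of Stonebridge: ($602,500 − $102,000) × 0.0022 = $500,500 × 0.0022 = $1,101.1
Transit Authority: ($602,500 − $102,000) × 0.00488 = $500,500 × 0.00488 = $2,442.44
Thornbury County: $602,500 × 0.0041 = $2,470.25
Sable Creek Township: $602,500 × 0.0013 = $783.25
Levies subtotal = $18,784.015
Total = $18,784.015 + $748 = $19,532.015

$19,532.02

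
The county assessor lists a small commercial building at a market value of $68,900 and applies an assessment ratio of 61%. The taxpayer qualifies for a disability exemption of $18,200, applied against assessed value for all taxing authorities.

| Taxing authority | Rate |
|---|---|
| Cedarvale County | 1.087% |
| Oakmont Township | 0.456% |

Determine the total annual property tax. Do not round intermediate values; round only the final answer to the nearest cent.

Assessed value = $68,900 × 0.61 = $42,029
Taxable value = $42,029 − $18,200 = $23,829
Cedarvale County: $23,829 × 0.01087 = $259.02123
Oakmont Township: $23,829 × 0.00456 = $108.66024
Total = $259.02123 + $108.66024 = $367.68147

$367.68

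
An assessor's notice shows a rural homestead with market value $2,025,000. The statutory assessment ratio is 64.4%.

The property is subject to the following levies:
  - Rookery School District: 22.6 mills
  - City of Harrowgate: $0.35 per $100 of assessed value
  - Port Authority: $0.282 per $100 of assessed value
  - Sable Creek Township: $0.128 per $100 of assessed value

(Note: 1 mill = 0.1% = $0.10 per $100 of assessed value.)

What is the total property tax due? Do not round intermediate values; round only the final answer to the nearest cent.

Assessed value = $2,025,000 × 0.644 = $1,304,100
Rookery School District: $1,304,100 × 0.0226 = $29,472.66
City of Harrowgate: $1,304,100 × 0.0035 = $4,564.35
Port Authority: $1,304,100 × 0.00282 = $3,677.562
Sable Creek Township: $1,304,100 × 0.00128 = $1,669.248
Total = $39,383.82

$39,383.82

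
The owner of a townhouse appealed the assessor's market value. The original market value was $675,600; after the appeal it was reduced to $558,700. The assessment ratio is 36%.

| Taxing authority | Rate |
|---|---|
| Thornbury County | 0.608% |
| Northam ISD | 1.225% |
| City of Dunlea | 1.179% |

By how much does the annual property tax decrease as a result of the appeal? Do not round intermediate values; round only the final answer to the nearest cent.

$1,267.57

Old assessed value = $675,600 × 0.36 = $243,216
New assessed value = $558,700 × 0.36 = $201,132
Combined rate = 0.00608 + 0.01225 + 0.01179 = 0.03012
Old tax = $243,216 × 0.03012 = $7,325.66592
New tax = $201,132 × 0.03012 = $6,058.09584
Reduction = $7,325.66592 − $6,058.09584 = $1,267.57008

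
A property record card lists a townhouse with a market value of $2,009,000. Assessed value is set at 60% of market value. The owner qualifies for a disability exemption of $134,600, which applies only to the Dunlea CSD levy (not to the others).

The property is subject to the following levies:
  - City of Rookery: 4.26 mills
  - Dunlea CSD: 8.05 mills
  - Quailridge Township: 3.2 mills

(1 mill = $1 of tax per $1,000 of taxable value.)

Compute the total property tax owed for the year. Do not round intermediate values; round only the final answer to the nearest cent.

$17,612.22

Assessed value = $2,009,000 × 0.6 = $1,205,400
City of Rookery: $1,205,400 × 0.00426 = $5,135.004
Dunlea CSD: ($1,205,400 − $134,600) × 0.00805 = $1,070,800 × 0.00805 = $8,619.94
Quailridge Township: $1,205,400 × 0.0032 = $3,857.28
Total = $17,612.224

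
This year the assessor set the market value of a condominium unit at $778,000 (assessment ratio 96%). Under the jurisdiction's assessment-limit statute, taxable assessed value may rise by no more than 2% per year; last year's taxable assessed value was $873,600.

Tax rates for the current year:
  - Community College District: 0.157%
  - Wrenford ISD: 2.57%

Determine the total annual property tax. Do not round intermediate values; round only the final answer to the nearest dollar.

$20,367

Uncapped assessed value = $778,000 × 0.96 = $746,880
Cap limit = $873,600 × 1.02 = $891,072
Taxable assessed value = min($746,880, $891,072) = $746,880 (cap does not bind)
Community College District: $746,880 × 0.00157 = $1,172.6016
Wrenford ISD: $746,880 × 0.0257 = $19,194.816
Total = $20,367.4176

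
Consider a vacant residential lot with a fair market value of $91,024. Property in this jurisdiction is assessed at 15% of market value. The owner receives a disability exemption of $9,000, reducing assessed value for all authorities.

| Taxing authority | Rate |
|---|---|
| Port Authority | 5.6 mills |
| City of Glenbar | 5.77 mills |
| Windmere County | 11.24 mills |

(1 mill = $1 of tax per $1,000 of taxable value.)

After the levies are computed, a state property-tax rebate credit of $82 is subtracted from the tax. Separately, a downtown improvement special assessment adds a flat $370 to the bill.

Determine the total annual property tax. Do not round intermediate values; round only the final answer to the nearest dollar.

Assessed value = $91,024 × 0.15 = $13,653.6
Taxable value = $13,653.6 − $9,000 = $4,653.6
Port Authority: $4,653.6 × 0.0056 = $26.06016
City of Glenbar: $4,653.6 × 0.00577 = $26.851272
Windmere County: $4,653.6 × 0.01124 = $52.306464
Levies subtotal = $105.217896
After credit = $105.217896 − $82 = $23.217896
Total = $23.217896 + $370 = $393.217896

$393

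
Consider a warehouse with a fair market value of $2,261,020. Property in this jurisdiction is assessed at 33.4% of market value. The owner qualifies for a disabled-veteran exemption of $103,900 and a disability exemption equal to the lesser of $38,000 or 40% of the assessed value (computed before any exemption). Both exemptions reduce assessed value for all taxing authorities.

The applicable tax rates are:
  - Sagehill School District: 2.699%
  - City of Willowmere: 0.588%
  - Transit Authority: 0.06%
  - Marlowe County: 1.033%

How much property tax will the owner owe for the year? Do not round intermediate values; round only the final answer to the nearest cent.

Assessed value = $2,261,020 × 0.334 = $755,180.68
Disability exemption = min($38,000, 40% × $755,180.68) = min($38,000, $302,072.272) = $38,000 (dollar cap binds)
Taxable value = $755,180.68 − $103,900 − $38,000 = $613,280.68
Sagehill School District: $613,280.68 × 0.02699 = $16,552.4455532
City of Willowmere: $613,280.68 × 0.00588 = $3,606.0903984
Transit Authority: $613,280.68 × 0.0006 = $367.968408
Marlowe County: $613,280.68 × 0.01033 = $6,335.1894244
Total = $26,861.693784

$26,861.69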